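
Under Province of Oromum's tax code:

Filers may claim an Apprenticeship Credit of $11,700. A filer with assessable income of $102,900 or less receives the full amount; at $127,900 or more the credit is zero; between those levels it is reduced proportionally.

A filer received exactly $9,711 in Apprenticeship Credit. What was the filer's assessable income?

$107,150

$9,711 is 9,711/11,700 of the full $11,700, so 1,989/11,700 of the $25,000 range has been used: income = $102,900 + $25,000 × 1,989/11,700 = $107,150.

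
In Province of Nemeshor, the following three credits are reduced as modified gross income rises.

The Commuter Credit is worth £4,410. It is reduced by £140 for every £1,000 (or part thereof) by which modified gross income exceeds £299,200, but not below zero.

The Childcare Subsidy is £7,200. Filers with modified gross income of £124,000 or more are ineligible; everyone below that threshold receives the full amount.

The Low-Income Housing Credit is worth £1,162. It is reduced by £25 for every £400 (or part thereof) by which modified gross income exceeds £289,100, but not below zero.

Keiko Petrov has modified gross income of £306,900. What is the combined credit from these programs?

Commuter Credit: income exceeds £299,200 by £7,700, which is 8 full-or-partial £1,000 increments; reduction = 8 × £140 = £1,120, leaving £3,290.
Childcare Subsidy: £306,900 meets or exceeds the £124,000 cutoff, so the credit is £0.
Low-Income Housing Credit: income exceeds £289,100 by £17,800, which is 45 full-or-partial £400 increments; reduction = 45 × £25 = £1,125, leaving £37.
Total: £3,290 + £0 + £37 = £3,327.

£3,327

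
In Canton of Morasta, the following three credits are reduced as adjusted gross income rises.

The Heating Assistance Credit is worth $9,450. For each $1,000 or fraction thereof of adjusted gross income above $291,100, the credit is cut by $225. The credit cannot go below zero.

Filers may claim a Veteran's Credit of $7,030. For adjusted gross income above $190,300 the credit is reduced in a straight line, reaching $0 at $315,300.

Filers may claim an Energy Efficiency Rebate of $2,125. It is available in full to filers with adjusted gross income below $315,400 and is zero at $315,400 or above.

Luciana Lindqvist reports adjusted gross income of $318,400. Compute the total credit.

Heating Assistance Credit: income exceeds $291,100 by $27,300, which is 28 full-or-partial $1,000 increments; reduction = 28 × $225 = $6,300, leaving $3,150.
Veteran's Credit: $318,400 is at or above $315,300, so the credit is $0.
Energy Efficiency Rebate: $318,400 meets or exceeds the $315,400 cutoff, so the credit is $0.
Total: $3,150 + $0 + $0 = $3,150.

$3,150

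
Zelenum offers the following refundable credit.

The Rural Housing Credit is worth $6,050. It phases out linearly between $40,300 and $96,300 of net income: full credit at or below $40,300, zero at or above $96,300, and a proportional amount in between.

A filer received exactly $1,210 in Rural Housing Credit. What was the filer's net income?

$85,100

$1,210 is 1,210/6,050 of the full $6,050, so 4,840/6,050 of the $56,000 range has been used: income = $40,300 + $56,000 × 4,840/6,050 = $85,100.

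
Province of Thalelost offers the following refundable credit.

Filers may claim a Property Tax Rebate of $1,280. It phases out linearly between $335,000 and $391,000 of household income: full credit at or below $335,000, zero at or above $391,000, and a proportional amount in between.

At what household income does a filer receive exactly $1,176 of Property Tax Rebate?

$339,550

$1,176 is 1,176/1,280 of the full $1,280, so 104/1,280 of the $56,000 range has been used: income = $335,000 + $56,000 × 104/1,280 = $339,550.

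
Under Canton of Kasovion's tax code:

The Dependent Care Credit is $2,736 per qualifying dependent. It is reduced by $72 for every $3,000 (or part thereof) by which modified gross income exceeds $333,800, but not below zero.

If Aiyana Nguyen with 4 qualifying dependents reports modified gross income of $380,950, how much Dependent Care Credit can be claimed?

$9,792

Dependent Care Credit: base = 4 × $2,736 = $10,944. income exceeds $333,800 by $47,150, which is 16 full-or-partial $3,000 increments; reduction = 16 × $72 = $1,152, leaving $9,792.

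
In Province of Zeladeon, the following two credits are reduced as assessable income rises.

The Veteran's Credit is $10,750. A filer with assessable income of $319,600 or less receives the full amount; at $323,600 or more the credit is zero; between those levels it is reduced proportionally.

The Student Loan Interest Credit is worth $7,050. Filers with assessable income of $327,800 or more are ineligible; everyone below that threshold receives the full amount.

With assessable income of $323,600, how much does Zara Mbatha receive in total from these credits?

$7,050

Veteran's Credit: $323,600 is at or above $323,600, so the credit is $0.
Student Loan Interest Credit: $323,600 is below the $327,800 cutoff, so the full $7,050 applies.
Total: $0 + $7,050 = $7,050.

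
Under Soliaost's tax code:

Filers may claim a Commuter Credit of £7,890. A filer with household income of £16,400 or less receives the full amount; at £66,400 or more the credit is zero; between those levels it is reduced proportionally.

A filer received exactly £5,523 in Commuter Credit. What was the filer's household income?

£31,400

£5,523 is 5,523/7,890 of the full £7,890, so 2,367/7,890 of the £50,000 range has been used: income = £16,400 + £50,000 × 2,367/7,890 = £31,400.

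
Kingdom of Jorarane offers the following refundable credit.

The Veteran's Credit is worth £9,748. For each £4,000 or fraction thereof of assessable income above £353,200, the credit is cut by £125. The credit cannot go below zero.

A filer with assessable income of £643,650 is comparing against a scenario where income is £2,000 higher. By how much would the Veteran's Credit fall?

£125

At £643,650 — income exceeds £353,200 by £290,450, which is 73 full-or-partial £4,000 increments; reduction = 73 × £125 = £9,125, leaving £623.
At £645,650 — income exceeds £353,200 by £292,450, which is 74 full-or-partial £4,000 increments; reduction = 74 × £125 = £9,250, leaving £498.
Lost: £623 − £498 = £125.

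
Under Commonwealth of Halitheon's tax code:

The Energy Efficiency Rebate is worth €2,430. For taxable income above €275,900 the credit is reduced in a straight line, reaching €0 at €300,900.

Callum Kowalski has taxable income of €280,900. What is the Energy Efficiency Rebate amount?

€1,944

Energy Efficiency Rebate: €280,900 is €5,000 into a €25,000 phase-out range, leaving 20,000/25,000 of the credit: €2,430 × 20,000/25,000 = €1,944.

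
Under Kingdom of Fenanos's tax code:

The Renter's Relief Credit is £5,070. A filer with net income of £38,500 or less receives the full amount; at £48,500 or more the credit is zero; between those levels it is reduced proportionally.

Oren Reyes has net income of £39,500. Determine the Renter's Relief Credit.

£4,563

Renter's Relief Credit: £39,500 is £1,000 into a £10,000 phase-out range, leaving 9,000/10,000 of the credit: £5,070 × 9,000/10,000 = £4,563.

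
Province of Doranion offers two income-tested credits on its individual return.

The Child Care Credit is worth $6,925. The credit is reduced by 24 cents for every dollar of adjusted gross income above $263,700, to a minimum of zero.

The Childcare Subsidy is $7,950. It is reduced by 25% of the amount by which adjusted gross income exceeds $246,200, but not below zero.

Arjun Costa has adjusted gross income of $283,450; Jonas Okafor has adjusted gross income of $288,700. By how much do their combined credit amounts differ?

Arjun ($283,450): Child Care Credit: 24% of the $19,750 excess over $263,700 is $4,740; credit = $6,925 − $4,740 = $2,185. Childcare Subsidy: 25% of the $37,250 excess over $246,200 is $9,312.50 ≥ base, so the credit is $0. total $2,185 + $0 = $2,185
Jonas ($288,700): Child Care Credit: 24% of the $25,000 excess over $263,700 is $6,000; credit = $6,925 − $6,000 = $925. Childcare Subsidy: 25% of the $42,500 excess over $246,200 is $10,625 ≥ base, so the credit is $0. total $925 + $0 = $925
Difference: |$2,185 − $925| = $1,260.

$1,260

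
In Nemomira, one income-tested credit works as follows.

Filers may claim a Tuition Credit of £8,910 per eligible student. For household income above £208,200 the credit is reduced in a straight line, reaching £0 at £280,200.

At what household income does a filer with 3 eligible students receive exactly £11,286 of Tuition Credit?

£249,800

Full credit = 3 × £8,910 = £26,730.
£11,286 is 11,286/26,730 of the full £26,730, so 15,444/26,730 of the £72,000 range has been used: income = £208,200 + £72,000 × 15,444/26,730 = £249,800.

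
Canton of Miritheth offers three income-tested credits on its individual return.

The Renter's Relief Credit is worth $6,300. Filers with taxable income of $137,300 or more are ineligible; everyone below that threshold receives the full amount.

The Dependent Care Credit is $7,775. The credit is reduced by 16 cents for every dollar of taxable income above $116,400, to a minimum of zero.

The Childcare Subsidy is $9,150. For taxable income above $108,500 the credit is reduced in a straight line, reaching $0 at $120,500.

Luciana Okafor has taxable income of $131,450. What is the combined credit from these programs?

Renter's Relief Credit: $131,450 is below the $137,300 cutoff, so the full $6,300 applies.
Dependent Care Credit: 16% of the $15,050 excess over $116,400 is $2,408; credit = $7,775 − $2,408 = $5,367.
Childcare Subsidy: $131,450 is at or above $120,500, so the credit is $0.
Total: $6,300 + $5,367 + $0 = $11,667.

$11,667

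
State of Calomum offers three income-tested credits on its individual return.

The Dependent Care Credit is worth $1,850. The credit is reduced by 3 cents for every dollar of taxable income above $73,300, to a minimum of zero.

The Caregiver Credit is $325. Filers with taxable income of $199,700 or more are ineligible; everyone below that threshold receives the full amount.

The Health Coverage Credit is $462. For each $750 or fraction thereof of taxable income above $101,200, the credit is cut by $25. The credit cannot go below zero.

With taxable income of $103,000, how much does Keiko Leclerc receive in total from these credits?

Dependent Care Credit: 3% of the $29,700 excess over $73,300 is $891; credit = $1,850 − $891 = $959.
Caregiver Credit: $103,000 is below the $199,700 cutoff, so the full $325 applies.
Health Coverage Credit: income exceeds $101,200 by $1,800, which is 3 full-or-partial $750 increments; reduction = 3 × $25 = $75, leaving $387.
Total: $959 + $325 + $387 = $1,671.

$1,671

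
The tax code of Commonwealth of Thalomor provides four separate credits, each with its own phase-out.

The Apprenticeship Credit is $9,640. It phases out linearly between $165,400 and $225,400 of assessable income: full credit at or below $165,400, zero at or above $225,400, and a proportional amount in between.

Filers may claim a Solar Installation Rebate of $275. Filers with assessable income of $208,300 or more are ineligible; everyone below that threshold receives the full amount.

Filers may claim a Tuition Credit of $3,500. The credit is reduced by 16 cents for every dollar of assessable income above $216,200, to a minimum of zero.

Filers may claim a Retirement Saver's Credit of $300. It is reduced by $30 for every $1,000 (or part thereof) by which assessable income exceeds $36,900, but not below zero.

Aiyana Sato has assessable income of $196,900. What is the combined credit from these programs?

$8,354

Apprenticeship Credit: $196,900 is $31,500 into a $60,000 phase-out range, leaving 28,500/60,000 of the credit: $9,640 × 28,500/60,000 = $4,579.
Solar Installation Rebate: $196,900 is below the $208,300 cutoff, so the full $275 applies.
Tuition Credit: $196,900 is at or below the $216,200 threshold, so the full $3,500 applies.
Retirement Saver's Credit: income exceeds $36,900 by $160,000 → 160 increments × $30 = $4,800 ≥ base, so the credit is $0.
Total: $4,579 + $275 + $3,500 + $0 = $8,354.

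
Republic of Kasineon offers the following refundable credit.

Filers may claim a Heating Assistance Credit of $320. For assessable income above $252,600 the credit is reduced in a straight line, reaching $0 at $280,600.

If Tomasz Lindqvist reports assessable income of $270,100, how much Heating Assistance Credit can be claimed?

$120

Heating Assistance Credit: $270,100 is $17,500 into a $28,000 phase-out range, leaving 10,500/28,000 of the credit: $320 × 10,500/28,000 = $120.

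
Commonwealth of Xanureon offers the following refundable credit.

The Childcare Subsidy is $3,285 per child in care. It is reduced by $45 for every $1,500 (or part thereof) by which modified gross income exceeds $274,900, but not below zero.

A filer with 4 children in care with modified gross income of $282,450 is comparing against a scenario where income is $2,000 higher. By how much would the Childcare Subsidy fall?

$45

At $282,450 — base = 4 × $3,285 = $13,140. income exceeds $274,900 by $7,550, which is 6 full-or-partial $1,500 increments; reduction = 6 × $45 = $270, leaving $12,870.
At $284,450 — base = 4 × $3,285 = $13,140. income exceeds $274,900 by $9,550, which is 7 full-or-partial $1,500 increments; reduction = 7 × $45 = $315, leaving $12,825.
Lost: $12,870 − $12,825 = $45.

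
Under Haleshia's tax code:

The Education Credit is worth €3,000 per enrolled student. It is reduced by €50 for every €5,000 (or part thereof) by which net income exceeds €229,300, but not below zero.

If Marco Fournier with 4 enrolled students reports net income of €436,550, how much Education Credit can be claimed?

Education Credit: base = 4 × €3,000 = €12,000. income exceeds €229,300 by €207,250, which is 42 full-or-partial €5,000 increments; reduction = 42 × €50 = €2,100, leaving €9,900.

€9,900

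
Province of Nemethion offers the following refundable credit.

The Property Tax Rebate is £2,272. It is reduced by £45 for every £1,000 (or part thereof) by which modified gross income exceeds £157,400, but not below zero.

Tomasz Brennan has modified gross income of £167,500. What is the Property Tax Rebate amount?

£1,777

Property Tax Rebate: income exceeds £157,400 by £10,100, which is 11 full-or-partial £1,000 increments; reduction = 11 × £45 = £495, leaving £1,777.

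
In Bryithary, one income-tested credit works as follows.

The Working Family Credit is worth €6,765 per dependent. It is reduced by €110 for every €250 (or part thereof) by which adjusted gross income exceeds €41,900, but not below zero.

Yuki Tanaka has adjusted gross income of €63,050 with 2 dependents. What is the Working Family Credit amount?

€4,180

Working Family Credit: base = 2 × €6,765 = €13,530. income exceeds €41,900 by €21,150, which is 85 full-or-partial €250 increments; reduction = 85 × €110 = €9,350, leaving €4,180.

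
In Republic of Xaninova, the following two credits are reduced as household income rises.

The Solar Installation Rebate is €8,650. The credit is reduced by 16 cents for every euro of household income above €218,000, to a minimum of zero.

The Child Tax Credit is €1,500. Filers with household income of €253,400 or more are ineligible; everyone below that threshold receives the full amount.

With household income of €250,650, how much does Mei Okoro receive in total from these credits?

€4,926

Solar Installation Rebate: 16% of the €32,650 excess over €218,000 is €5,224; credit = €8,650 − €5,224 = €3,426.
Child Tax Credit: €250,650 is below the €253,400 cutoff, so the full €1,500 applies.
Total: €3,426 + €1,500 = €4,926.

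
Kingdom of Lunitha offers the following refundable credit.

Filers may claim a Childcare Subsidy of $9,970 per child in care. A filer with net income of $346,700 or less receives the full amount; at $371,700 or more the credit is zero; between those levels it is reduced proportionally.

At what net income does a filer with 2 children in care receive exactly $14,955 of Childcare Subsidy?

Full credit = 2 × $9,970 = $19,940.
$14,955 is 14,955/19,940 of the full $19,940, so 4,985/19,940 of the $25,000 range has been used: income = $346,700 + $25,000 × 4,985/19,940 = $352,950.

$352,950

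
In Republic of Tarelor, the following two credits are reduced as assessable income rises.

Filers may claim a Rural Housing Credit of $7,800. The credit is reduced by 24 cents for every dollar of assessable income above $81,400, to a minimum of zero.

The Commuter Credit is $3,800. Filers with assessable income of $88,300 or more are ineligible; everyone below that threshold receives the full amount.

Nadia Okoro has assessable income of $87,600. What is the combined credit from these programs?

Rural Housing Credit: 24% of the $6,200 excess over $81,400 is $1,488; credit = $7,800 − $1,488 = $6,312.
Commuter Credit: $87,600 is below the $88,300 cutoff, so the full $3,800 applies.
Total: $6,312 + $3,800 = $10,112.

$10,112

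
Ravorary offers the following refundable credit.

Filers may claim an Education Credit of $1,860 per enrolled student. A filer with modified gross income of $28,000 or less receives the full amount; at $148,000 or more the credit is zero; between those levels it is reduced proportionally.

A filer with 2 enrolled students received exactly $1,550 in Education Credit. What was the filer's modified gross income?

$98,000

Full credit = 2 × $1,860 = $3,720.
$1,550 is 1,550/3,720 of the full $3,720, so 2,170/3,720 of the $120,000 range has been used: income = $28,000 + $120,000 × 2,170/3,720 = $98,000.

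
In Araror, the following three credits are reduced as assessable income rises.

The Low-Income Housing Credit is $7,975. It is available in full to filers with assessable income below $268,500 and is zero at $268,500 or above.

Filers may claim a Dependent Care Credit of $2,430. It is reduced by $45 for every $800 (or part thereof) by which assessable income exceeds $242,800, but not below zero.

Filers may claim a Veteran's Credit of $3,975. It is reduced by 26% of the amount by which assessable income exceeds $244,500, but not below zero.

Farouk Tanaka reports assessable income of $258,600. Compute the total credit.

Low-Income Housing Credit: $258,600 is below the $268,500 cutoff, so the full $7,975 applies.
Dependent Care Credit: income exceeds $242,800 by $15,800, which is 20 full-or-partial $800 increments; reduction = 20 × $45 = $900, leaving $1,530.
Veteran's Credit: 26% of the $14,100 excess over $244,500 is $3,666; credit = $3,975 − $3,666 = $309.
Total: $7,975 + $1,530 + $309 = $9,814.

$9,814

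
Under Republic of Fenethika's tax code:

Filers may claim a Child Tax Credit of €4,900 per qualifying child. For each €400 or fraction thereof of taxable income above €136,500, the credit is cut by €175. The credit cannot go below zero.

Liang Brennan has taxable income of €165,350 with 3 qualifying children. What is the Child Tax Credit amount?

€1,925

Child Tax Credit: base = 3 × €4,900 = €14,700. income exceeds €136,500 by €28,850, which is 73 full-or-partial €400 increments; reduction = 73 × €175 = €12,775, leaving €1,925.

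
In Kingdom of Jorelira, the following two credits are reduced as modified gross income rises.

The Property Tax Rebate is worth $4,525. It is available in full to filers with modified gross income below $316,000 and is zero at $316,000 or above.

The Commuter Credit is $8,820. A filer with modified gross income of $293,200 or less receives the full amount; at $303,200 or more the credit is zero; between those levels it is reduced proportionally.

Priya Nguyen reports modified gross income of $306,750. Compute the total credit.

$4,525

Property Tax Rebate: $306,750 is below the $316,000 cutoff, so the full $4,525 applies.
Commuter Credit: $306,750 is at or above $303,200, so the credit is $0.
Total: $4,525 + $0 = $4,525.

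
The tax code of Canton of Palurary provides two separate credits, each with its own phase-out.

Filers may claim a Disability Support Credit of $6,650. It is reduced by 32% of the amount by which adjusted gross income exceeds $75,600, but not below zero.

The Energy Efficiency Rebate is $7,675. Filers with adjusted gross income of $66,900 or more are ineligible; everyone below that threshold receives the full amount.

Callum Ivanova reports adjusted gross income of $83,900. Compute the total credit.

Disability Support Credit: 32% of the $8,300 excess over $75,600 is $2,656; credit = $6,650 − $2,656 = $3,994.
Energy Efficiency Rebate: $83,900 meets or exceeds the $66,900 cutoff, so the credit is $0.
Total: $3,994 + $0 = $3,994.

$3,994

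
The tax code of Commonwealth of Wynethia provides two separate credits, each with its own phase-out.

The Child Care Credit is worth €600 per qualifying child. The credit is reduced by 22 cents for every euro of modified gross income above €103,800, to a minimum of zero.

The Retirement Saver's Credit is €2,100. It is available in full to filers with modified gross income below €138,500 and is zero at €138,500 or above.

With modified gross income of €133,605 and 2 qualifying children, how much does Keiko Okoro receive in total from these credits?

€2,100

Child Care Credit: base = 2 × €600 = €1,200. 22% of the €29,805 excess over €103,800 is €6,557.10 ≥ base, so the credit is €0.
Retirement Saver's Credit: €133,605 is below the €138,500 cutoff, so the full €2,100 applies.
Total: €0 + €2,100 = €2,100.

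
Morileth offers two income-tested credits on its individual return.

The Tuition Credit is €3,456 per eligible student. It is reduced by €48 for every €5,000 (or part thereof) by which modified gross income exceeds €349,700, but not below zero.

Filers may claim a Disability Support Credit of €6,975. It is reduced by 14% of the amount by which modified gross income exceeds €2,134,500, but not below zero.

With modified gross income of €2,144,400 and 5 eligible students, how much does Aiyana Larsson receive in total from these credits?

Tuition Credit: base = 5 × €3,456 = €17,280. income exceeds €349,700 by €1,794,700, which is 359 full-or-partial €5,000 increments; reduction = 359 × €48 = €17,232, leaving €48.
Disability Support Credit: 14% of the €9,900 excess over €2,134,500 is €1,386; credit = €6,975 − €1,386 = €5,589.
Total: €48 + €5,589 = €5,637.

€5,637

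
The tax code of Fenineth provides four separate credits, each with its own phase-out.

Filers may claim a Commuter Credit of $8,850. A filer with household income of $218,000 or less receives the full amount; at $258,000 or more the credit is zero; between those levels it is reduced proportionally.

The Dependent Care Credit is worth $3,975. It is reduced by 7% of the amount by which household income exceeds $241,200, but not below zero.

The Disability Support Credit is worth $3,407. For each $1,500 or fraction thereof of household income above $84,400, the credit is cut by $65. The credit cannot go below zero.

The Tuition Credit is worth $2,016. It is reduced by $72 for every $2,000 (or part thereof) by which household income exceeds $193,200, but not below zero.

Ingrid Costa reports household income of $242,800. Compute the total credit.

Commuter Credit: $242,800 is $24,800 into a $40,000 phase-out range, leaving 15,200/40,000 of the credit: $8,850 × 15,200/40,000 = $3,363.
Dependent Care Credit: 7% of the $1,600 excess over $241,200 is $112; credit = $3,975 − $112 = $3,863.
Disability Support Credit: income exceeds $84,400 by $158,400 → 106 increments × $65 = $6,890 ≥ base, so the credit is $0.
Tuition Credit: income exceeds $193,200 by $49,600, which is 25 full-or-partial $2,000 increments; reduction = 25 × $72 = $1,800, leaving $216.
Total: $3,363 + $3,863 + $0 + $216 = $7,442.

$7,442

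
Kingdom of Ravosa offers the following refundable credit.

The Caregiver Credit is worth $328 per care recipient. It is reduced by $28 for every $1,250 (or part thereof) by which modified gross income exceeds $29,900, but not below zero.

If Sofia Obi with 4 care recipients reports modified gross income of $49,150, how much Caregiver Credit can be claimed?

$864

Caregiver Credit: base = 4 × $328 = $1,312. income exceeds $29,900 by $19,250, which is 16 full-or-partial $1,250 increments; reduction = 16 × $28 = $448, leaving $864.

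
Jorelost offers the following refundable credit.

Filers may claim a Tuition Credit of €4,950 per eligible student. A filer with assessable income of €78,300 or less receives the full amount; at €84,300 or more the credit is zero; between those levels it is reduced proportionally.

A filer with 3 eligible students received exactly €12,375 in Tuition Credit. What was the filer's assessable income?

€79,300

Full credit = 3 × €4,950 = €14,850.
€12,375 is 12,375/14,850 of the full €14,850, so 2,475/14,850 of the €6,000 range has been used: income = €78,300 + €6,000 × 2,475/14,850 = €79,300.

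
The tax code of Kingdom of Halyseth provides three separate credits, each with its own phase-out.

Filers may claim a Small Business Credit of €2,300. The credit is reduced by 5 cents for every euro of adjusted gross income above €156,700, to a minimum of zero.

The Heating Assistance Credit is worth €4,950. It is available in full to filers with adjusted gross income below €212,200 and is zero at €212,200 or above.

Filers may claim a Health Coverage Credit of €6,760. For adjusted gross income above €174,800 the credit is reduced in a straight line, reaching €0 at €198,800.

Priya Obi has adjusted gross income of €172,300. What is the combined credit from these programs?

Small Business Credit: 5% of the €15,600 excess over €156,700 is €780; credit = €2,300 − €780 = €1,520.
Heating Assistance Credit: €172,300 is below the €212,200 cutoff, so the full €4,950 applies.
Health Coverage Credit: €172,300 is at or below the €174,800 threshold, so the full €6,760 applies.
Total: €1,520 + €4,950 + €6,760 = €13,230.

€13,230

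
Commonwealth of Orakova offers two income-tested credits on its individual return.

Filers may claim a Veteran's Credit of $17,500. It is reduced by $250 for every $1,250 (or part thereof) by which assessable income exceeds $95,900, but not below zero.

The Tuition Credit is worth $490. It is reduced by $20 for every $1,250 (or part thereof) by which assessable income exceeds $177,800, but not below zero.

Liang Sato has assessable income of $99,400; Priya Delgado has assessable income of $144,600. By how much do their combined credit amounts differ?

$9,000

Liang ($99,400): Veteran's Credit: income exceeds $95,900 by $3,500, which is 3 full-or-partial $1,250 increments; reduction = 3 × $250 = $750, leaving $16,750. Tuition Credit: $99,400 is at or below the $177,800 threshold, so the full $490 applies. total $16,750 + $490 = $17,240
Priya ($144,600): Veteran's Credit: income exceeds $95,900 by $48,700, which is 39 full-or-partial $1,250 increments; reduction = 39 × $250 = $9,750, leaving $7,750. Tuition Credit: $144,600 is at or below the $177,800 threshold, so the full $490 applies. total $7,750 + $490 = $8,240
Difference: |$17,240 − $8,240| = $9,000.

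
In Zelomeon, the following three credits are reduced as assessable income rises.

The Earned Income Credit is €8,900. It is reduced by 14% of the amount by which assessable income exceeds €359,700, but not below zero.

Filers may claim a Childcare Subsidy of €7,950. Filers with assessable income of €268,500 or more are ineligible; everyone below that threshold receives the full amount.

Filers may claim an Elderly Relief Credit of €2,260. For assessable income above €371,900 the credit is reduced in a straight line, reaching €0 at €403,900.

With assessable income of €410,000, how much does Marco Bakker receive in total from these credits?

€1,858

Earned Income Credit: 14% of the €50,300 excess over €359,700 is €7,042; credit = €8,900 − €7,042 = €1,858.
Childcare Subsidy: €410,000 meets or exceeds the €268,500 cutoff, so the credit is €0.
Elderly Relief Credit: €410,000 is at or above €403,900, so the credit is €0.
Total: €1,858 + €0 + €0 = €1,858.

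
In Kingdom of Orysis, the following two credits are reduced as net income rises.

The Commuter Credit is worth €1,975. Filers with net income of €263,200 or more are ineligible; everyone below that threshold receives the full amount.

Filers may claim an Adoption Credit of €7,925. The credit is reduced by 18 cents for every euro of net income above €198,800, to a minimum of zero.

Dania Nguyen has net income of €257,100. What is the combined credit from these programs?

Commuter Credit: €257,100 is below the €263,200 cutoff, so the full €1,975 applies.
Adoption Credit: 18% of the €58,300 excess over €198,800 is €10,494 ≥ base, so the credit is €0.
Total: €1,975 + €0 = €1,975.

€1,975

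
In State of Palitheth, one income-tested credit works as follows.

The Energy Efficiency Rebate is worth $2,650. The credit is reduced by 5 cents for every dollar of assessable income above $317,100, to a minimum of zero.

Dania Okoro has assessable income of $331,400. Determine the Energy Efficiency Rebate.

$1,935

Energy Efficiency Rebate: 5% of the $14,300 excess over $317,100 is $715; credit = $2,650 − $715 = $1,935.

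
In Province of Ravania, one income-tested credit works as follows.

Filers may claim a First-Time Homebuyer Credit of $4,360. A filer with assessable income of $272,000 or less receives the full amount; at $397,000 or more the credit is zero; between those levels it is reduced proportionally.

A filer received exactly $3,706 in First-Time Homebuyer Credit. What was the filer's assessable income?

$3,706 is 3,706/4,360 of the full $4,360, so 654/4,360 of the $125,000 range has been used: income = $272,000 + $125,000 × 654/4,360 = $290,750.

$290,750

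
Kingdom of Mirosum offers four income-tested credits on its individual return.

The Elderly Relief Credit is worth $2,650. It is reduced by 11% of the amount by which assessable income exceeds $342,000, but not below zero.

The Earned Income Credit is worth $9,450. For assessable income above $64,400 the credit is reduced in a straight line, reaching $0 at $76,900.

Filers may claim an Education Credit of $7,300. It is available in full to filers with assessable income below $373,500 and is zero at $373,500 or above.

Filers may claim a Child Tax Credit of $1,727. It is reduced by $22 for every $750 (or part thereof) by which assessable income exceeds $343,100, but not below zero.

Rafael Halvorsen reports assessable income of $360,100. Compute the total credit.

Elderly Relief Credit: 11% of the $18,100 excess over $342,000 is $1,991; credit = $2,650 − $1,991 = $659.
Earned Income Credit: $360,100 is at or above $76,900, so the credit is $0.
Education Credit: $360,100 is below the $373,500 cutoff, so the full $7,300 applies.
Child Tax Credit: income exceeds $343,100 by $17,000, which is 23 full-or-partial $750 increments; reduction = 23 × $22 = $506, leaving $1,221.
Total: $659 + $0 + $7,300 + $1,221 = $9,180.

$9,180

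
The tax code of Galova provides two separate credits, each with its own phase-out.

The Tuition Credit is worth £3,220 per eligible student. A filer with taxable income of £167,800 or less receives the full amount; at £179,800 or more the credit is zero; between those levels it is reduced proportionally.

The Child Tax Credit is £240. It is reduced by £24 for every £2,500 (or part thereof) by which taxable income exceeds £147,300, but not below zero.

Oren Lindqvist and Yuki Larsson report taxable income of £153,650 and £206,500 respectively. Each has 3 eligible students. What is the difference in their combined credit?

Oren (£153,650): Tuition Credit: base = 3 × £3,220 = £9,660. £153,650 is at or below the £167,800 threshold, so the full £9,660 applies. Child Tax Credit: income exceeds £147,300 by £6,350, which is 3 full-or-partial £2,500 increments; reduction = 3 × £24 = £72, leaving £168. total £9,660 + £168 = £9,828
Yuki (£206,500): Tuition Credit: base = 3 × £3,220 = £9,660. £206,500 is at or above £179,800, so the credit is £0. Child Tax Credit: income exceeds £147,300 by £59,200 → 24 increments × £24 = £576 ≥ base, so the credit is £0. total £0 + £0 = £0
Difference: |£9,828 − £0| = £9,828.

£9,828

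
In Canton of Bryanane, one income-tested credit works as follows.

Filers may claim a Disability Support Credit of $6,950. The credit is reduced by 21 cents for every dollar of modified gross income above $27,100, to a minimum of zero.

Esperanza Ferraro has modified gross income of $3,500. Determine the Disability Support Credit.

Disability Support Credit: $3,500 is at or below the $27,100 threshold, so the full $6,950 applies.

$6,950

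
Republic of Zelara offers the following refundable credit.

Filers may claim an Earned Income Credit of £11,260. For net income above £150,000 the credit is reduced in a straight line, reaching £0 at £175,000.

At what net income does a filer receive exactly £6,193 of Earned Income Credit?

£161,250

£6,193 is 6,193/11,260 of the full £11,260, so 5,067/11,260 of the £25,000 range has been used: income = £150,000 + £25,000 × 5,067/11,260 = £161,250.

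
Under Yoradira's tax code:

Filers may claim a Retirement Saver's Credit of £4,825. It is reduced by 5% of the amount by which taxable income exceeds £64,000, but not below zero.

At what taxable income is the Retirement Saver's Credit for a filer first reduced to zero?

The credit falls by 5% of each pound above £64,000, so it reaches zero when the excess is £4,825 / 5% = £96,500: income = £64,000 + £96,500 = £160,500.

£160,500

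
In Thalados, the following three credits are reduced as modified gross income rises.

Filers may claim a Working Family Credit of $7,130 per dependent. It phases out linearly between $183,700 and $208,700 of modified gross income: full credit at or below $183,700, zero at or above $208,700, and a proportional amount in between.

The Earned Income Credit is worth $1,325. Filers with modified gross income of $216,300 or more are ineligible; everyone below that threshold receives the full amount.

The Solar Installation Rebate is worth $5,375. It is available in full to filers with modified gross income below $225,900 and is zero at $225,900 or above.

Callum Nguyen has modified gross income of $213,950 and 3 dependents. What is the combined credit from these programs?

$6,700

Working Family Credit: base = 3 × $7,130 = $21,390. $213,950 is at or above $208,700, so the credit is $0.
Earned Income Credit: $213,950 is below the $216,300 cutoff, so the full $1,325 applies.
Solar Installation Rebate: $213,950 is below the $225,900 cutoff, so the full $5,375 applies.
Total: $0 + $1,325 + $5,375 = $6,700.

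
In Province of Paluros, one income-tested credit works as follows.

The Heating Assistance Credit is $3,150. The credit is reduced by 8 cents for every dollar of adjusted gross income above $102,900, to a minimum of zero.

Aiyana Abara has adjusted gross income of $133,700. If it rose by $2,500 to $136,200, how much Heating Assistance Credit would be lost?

At $133,700 — 8% of the $30,800 excess over $102,900 is $2,464; credit = $3,150 − $2,464 = $686.
At $136,200 — 8% of the $33,300 excess over $102,900 is $2,664; credit = $3,150 − $2,664 = $486.
Lost: $686 − $486 = $200.

$200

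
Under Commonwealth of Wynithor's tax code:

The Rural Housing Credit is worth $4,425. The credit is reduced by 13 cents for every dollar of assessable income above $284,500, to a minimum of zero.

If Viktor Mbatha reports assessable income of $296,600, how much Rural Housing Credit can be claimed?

Rural Housing Credit: 13% of the $12,100 excess over $284,500 is $1,573; credit = $4,425 − $1,573 = $2,852.

$2,852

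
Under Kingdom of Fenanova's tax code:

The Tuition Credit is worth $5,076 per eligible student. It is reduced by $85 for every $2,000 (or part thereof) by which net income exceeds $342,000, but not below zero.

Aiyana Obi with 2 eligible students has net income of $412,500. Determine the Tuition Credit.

Tuition Credit: base = 2 × $5,076 = $10,152. income exceeds $342,000 by $70,500, which is 36 full-or-partial $2,000 increments; reduction = 36 × $85 = $3,060, leaving $7,092.

$7,092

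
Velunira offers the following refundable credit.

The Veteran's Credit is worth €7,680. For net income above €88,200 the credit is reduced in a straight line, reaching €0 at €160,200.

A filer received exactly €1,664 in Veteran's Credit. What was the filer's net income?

€144,600

€1,664 is 1,664/7,680 of the full €7,680, so 6,016/7,680 of the €72,000 range has been used: income = €88,200 + €72,000 × 6,016/7,680 = €144,600.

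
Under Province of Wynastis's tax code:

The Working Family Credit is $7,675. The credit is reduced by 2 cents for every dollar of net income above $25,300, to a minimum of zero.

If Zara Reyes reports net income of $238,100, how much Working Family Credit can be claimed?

Working Family Credit: 2% of the $212,800 excess over $25,300 is $4,256; credit = $7,675 − $4,256 = $3,419.

$3,419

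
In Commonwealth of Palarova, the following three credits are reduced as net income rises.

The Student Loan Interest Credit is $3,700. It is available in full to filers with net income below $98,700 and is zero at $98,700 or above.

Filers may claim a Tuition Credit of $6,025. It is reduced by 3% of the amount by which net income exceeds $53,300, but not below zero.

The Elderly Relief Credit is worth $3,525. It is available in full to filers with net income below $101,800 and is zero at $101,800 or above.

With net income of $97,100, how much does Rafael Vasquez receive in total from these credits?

$11,936

Student Loan Interest Credit: $97,100 is below the $98,700 cutoff, so the full $3,700 applies.
Tuition Credit: 3% of the $43,800 excess over $53,300 is $1,314; credit = $6,025 − $1,314 = $4,711.
Elderly Relief Credit: $97,100 is below the $101,800 cutoff, so the full $3,525 applies.
Total: $3,700 + $4,711 + $3,525 = $11,936.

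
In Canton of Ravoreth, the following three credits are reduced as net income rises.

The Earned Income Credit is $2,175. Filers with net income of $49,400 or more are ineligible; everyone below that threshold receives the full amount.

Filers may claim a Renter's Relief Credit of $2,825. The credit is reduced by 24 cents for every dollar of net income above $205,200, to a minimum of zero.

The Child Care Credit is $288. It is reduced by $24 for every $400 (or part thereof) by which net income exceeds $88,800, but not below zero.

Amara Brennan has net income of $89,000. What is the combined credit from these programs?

Earned Income Credit: $89,000 meets or exceeds the $49,400 cutoff, so the credit is $0.
Renter's Relief Credit: $89,000 is at or below the $205,200 threshold, so the full $2,825 applies.
Child Care Credit: income exceeds $88,800 by $200, which is 1 full-or-partial $400 increment; reduction = 1 × $24 = $24, leaving $264.
Total: $0 + $2,825 + $264 = $3,089.

$3,089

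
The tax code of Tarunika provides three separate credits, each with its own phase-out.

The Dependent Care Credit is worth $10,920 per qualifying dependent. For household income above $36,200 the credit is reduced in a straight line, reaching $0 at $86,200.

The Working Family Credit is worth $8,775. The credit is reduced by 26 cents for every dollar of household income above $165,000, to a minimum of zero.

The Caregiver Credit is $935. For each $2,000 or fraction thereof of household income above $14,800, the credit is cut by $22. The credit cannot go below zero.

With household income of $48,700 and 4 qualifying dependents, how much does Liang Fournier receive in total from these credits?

Dependent Care Credit: base = 4 × $10,920 = $43,680. $48,700 is $12,500 into a $50,000 phase-out range, leaving 37,500/50,000 of the credit: $43,680 × 37,500/50,000 = $32,760.
Working Family Credit: $48,700 is at or below the $165,000 threshold, so the full $8,775 applies.
Caregiver Credit: income exceeds $14,800 by $33,900, which is 17 full-or-partial $2,000 increments; reduction = 17 × $22 = $374, leaving $561.
Total: $32,760 + $8,775 + $561 = $42,096.

$42,096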